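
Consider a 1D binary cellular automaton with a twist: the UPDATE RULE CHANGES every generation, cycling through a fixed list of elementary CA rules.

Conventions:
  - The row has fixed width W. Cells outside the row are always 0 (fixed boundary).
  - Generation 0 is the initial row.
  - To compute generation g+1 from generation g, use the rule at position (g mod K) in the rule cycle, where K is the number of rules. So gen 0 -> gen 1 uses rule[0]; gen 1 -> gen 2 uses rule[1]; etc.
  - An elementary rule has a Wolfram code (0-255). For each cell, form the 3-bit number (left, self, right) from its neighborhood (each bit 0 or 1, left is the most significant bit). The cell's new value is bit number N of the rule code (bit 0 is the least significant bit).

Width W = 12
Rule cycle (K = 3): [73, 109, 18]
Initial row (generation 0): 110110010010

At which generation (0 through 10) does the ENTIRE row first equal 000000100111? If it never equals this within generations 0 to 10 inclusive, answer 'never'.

Gen 0: 110110010010
Gen 1 (rule 73): 110110000000
Gen 2 (rule 109): 111110111111
Gen 3 (rule 18): 000000000000
Gen 4 (rule 73): 111111111111
Gen 5 (rule 109): 100000000001
Gen 6 (rule 18): 010000000010
Gen 7 (rule 73): 000111111000
Gen 8 (rule 109): 110100001011
Gen 9 (rule 18): 000010010000
Gen 10 (rule 73): 111000000111

Answer: never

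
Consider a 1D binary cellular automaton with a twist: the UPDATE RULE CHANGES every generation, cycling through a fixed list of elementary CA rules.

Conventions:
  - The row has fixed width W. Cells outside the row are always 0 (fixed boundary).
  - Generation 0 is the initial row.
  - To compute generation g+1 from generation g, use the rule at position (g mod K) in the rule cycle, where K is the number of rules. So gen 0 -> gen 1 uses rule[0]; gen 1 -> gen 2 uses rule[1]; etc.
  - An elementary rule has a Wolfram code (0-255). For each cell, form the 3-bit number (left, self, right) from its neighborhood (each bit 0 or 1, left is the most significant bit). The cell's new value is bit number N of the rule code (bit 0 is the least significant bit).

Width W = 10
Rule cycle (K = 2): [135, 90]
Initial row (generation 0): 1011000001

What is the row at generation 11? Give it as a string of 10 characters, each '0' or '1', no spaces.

Gen 0: 1011000001
Gen 1 (rule 135): 1000011111
Gen 2 (rule 90): 0100110001
Gen 3 (rule 135): 1101000111
Gen 4 (rule 90): 1100101101
Gen 5 (rule 135): 0001100001
Gen 6 (rule 90): 0011110010
Gen 7 (rule 135): 1101100110
Gen 8 (rule 90): 1101111111
Gen 9 (rule 135): 0000111110
Gen 10 (rule 90): 0001100011
Gen 11 (rule 135): 1110001100

Answer: 1110001100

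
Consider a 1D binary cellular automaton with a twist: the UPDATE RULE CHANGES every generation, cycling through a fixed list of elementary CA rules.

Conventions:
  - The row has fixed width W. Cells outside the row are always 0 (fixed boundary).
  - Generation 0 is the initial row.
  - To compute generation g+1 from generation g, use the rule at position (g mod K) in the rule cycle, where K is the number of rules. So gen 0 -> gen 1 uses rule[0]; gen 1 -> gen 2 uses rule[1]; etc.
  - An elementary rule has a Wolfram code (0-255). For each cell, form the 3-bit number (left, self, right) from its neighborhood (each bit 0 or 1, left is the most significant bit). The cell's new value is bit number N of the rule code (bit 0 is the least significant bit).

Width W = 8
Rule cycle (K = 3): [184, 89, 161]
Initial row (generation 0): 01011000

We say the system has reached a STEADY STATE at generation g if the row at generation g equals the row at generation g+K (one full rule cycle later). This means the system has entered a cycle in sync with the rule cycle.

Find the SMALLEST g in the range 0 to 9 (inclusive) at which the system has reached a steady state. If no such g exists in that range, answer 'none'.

Answer: none

Derivation:
Gen 0: 01011000
Gen 1 (rule 184): 00110100
Gen 2 (rule 89): 10110011
Gen 3 (rule 161): 01000000
Gen 4 (rule 184): 00100000
Gen 5 (rule 89): 10011111
Gen 6 (rule 161): 00001110
Gen 7 (rule 184): 00001101
Gen 8 (rule 89): 11101100
Gen 9 (rule 161): 01010001
Gen 10 (rule 184): 00101000
Gen 11 (rule 89): 10000111
Gen 12 (rule 161): 00110010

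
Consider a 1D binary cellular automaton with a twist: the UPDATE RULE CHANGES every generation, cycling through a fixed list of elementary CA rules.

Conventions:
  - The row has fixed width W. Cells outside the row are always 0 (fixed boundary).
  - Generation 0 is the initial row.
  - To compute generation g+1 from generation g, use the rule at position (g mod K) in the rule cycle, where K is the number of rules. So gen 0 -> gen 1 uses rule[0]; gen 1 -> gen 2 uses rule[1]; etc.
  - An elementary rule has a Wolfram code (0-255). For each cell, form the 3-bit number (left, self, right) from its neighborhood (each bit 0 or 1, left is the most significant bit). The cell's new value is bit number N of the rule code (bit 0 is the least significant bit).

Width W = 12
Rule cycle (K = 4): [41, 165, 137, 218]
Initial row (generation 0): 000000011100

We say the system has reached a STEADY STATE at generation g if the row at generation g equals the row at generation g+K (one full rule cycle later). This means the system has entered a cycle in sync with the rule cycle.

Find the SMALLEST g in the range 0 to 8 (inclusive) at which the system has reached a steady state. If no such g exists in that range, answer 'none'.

Answer: none

Derivation:
Gen 0: 000000011100
Gen 1 (rule 41): 111111010001
Gen 2 (rule 165): 011110110101
Gen 3 (rule 137): 011100100000
Gen 4 (rule 218): 111111010000
Gen 5 (rule 41): 100000100111
Gen 6 (rule 165): 101110100010
Gen 7 (rule 137): 001100001000
Gen 8 (rule 218): 011110010100
Gen 9 (rule 41): 010000001001
Gen 10 (rule 165): 010111101001
Gen 11 (rule 137): 000111000000
Gen 12 (rule 218): 001111100000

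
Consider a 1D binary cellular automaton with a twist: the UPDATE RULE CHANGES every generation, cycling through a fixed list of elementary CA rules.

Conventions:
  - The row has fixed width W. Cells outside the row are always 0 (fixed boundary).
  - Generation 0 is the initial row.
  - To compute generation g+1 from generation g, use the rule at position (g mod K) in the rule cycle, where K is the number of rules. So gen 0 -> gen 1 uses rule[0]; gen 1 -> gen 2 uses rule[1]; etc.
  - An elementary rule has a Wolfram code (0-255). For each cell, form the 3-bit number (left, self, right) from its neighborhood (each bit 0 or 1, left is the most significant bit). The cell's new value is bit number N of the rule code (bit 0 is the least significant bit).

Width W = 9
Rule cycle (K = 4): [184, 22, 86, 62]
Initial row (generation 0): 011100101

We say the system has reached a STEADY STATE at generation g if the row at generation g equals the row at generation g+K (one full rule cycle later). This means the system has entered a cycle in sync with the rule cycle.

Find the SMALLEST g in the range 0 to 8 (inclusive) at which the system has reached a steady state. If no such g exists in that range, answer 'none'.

Gen 0: 011100101
Gen 1 (rule 184): 011010010
Gen 2 (rule 22): 100011111
Gen 3 (rule 86): 110100001
Gen 4 (rule 62): 101110011
Gen 5 (rule 184): 011101010
Gen 6 (rule 22): 100001011
Gen 7 (rule 86): 110011001
Gen 8 (rule 62): 101110111
Gen 9 (rule 184): 011101110
Gen 10 (rule 22): 100000001
Gen 11 (rule 86): 110000011
Gen 12 (rule 62): 101000110

Answer: none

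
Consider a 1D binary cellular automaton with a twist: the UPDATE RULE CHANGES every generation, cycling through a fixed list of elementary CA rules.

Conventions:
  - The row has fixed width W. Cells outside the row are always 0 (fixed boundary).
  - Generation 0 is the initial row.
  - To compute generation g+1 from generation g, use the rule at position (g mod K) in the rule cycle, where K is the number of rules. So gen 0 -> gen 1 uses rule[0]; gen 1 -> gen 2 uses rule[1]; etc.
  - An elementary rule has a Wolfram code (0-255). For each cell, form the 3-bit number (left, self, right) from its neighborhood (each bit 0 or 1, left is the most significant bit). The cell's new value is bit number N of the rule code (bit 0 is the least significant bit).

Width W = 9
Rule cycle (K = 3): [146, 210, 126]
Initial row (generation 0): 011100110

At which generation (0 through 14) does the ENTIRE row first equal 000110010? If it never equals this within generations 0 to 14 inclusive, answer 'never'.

Answer: 8

Derivation:
Gen 0: 011100110
Gen 1 (rule 146): 101011001
Gen 2 (rule 210): 000001110
Gen 3 (rule 126): 000011011
Gen 4 (rule 146): 000100000
Gen 5 (rule 210): 001010000
Gen 6 (rule 126): 011111000
Gen 7 (rule 146): 101110100
Gen 8 (rule 210): 000110010
Gen 9 (rule 126): 001111111
Gen 10 (rule 146): 010111110
Gen 11 (rule 210): 100011111
Gen 12 (rule 126): 110110001
Gen 13 (rule 146): 000001010
Gen 14 (rule 210): 000010001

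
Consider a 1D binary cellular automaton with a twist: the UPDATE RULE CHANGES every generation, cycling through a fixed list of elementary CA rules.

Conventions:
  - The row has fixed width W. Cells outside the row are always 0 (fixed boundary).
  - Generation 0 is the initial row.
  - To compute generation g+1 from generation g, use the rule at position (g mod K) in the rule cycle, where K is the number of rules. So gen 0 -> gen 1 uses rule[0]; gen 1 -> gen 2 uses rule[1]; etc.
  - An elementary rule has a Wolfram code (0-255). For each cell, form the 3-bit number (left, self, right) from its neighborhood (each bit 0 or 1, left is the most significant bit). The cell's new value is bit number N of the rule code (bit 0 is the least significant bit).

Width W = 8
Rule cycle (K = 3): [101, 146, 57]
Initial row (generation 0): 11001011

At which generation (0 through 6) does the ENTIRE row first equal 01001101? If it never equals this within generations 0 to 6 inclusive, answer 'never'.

Gen 0: 11001011
Gen 1 (rule 101): 01001101
Gen 2 (rule 146): 10110000
Gen 3 (rule 57): 01101111
Gen 4 (rule 101): 00110001
Gen 5 (rule 146): 01001010
Gen 6 (rule 57): 00100101

Answer: 1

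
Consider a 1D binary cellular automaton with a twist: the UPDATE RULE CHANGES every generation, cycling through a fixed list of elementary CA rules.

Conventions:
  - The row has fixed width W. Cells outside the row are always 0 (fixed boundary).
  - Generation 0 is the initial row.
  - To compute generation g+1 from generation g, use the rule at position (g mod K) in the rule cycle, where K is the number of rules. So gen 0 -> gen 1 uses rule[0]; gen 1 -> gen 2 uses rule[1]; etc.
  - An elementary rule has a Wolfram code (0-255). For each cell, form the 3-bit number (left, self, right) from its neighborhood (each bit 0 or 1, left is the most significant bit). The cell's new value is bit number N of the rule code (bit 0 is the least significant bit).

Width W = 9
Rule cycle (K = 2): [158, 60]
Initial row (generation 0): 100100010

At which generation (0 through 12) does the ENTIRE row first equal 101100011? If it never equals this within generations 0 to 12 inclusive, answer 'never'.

Answer: never

Derivation:
Gen 0: 100100010
Gen 1 (rule 158): 111110111
Gen 2 (rule 60): 100001100
Gen 3 (rule 158): 110011010
Gen 4 (rule 60): 101010111
Gen 5 (rule 158): 101010110
Gen 6 (rule 60): 111111101
Gen 7 (rule 158): 111111001
Gen 8 (rule 60): 100000101
Gen 9 (rule 158): 110001101
Gen 10 (rule 60): 101001011
Gen 11 (rule 158): 101111010
Gen 12 (rule 60): 111000111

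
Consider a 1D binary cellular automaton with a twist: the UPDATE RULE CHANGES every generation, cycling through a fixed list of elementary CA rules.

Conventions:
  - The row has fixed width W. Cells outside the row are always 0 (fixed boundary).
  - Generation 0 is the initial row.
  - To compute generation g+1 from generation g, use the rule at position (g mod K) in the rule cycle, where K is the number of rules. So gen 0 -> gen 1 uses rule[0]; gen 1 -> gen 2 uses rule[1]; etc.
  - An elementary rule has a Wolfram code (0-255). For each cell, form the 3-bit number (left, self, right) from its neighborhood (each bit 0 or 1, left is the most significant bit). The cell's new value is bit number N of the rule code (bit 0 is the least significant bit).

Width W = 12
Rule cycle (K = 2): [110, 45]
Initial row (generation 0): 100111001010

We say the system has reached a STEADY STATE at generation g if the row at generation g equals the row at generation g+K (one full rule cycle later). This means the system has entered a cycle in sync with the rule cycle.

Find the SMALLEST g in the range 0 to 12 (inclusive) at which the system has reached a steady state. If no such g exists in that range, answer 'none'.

Gen 0: 100111001010
Gen 1 (rule 110): 101101011110
Gen 2 (rule 45): 111011110000
Gen 3 (rule 110): 101110010000
Gen 4 (rule 45): 111000010111
Gen 5 (rule 110): 101000111101
Gen 6 (rule 45): 111010100011
Gen 7 (rule 110): 101111100111
Gen 8 (rule 45): 111000000100
Gen 9 (rule 110): 101000001100
Gen 10 (rule 45): 111011101001
Gen 11 (rule 110): 101110111011
Gen 12 (rule 45): 111001100110
Gen 13 (rule 110): 101011101110
Gen 14 (rule 45): 111110011000

Answer: none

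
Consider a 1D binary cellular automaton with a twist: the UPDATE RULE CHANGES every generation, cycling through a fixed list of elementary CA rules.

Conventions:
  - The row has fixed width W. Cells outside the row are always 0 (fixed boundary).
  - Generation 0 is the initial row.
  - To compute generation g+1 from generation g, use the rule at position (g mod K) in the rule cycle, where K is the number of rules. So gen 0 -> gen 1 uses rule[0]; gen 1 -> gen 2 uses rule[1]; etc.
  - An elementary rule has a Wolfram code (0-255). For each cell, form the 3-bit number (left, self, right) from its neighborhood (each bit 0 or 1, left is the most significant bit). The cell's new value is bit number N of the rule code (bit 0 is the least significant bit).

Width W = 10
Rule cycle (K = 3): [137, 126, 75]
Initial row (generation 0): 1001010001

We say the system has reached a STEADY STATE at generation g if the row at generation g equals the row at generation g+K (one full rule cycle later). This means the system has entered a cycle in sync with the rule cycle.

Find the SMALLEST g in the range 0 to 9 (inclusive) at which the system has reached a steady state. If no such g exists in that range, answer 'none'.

Gen 0: 1001010001
Gen 1 (rule 137): 0000000100
Gen 2 (rule 126): 0000001110
Gen 3 (rule 75): 1111111010
Gen 4 (rule 137): 1111110000
Gen 5 (rule 126): 1000011000
Gen 6 (rule 75): 0011111011
Gen 7 (rule 137): 1011110010
Gen 8 (rule 126): 1110011111
Gen 9 (rule 75): 1010110001
Gen 10 (rule 137): 0000100100
Gen 11 (rule 126): 0001111110
Gen 12 (rule 75): 1111000010

Answer: none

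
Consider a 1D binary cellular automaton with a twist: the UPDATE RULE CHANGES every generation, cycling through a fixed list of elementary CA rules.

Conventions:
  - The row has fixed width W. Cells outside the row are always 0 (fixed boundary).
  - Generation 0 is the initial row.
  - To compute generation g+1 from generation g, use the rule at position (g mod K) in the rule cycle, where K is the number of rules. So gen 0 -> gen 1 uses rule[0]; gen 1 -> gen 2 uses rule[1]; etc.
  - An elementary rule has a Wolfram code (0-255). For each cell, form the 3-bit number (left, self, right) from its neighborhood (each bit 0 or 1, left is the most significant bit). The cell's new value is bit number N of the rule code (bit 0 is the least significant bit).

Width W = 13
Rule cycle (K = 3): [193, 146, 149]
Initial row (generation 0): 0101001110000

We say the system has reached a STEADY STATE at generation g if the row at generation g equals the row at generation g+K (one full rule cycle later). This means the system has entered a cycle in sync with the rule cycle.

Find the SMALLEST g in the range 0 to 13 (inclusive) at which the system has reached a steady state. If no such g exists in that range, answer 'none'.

Gen 0: 0101001110000
Gen 1 (rule 193): 0000000110111
Gen 2 (rule 146): 0000001000010
Gen 3 (rule 149): 1111101111011
Gen 4 (rule 193): 0111100111001
Gen 5 (rule 146): 1011011010110
Gen 6 (rule 149): 1000000010001
Gen 7 (rule 193): 0011111000100
Gen 8 (rule 146): 0101110101010
Gen 9 (rule 149): 0100100101011
Gen 10 (rule 193): 0000000000001
Gen 11 (rule 146): 0000000000010
Gen 12 (rule 149): 1111111111011
Gen 13 (rule 193): 0111111111001
Gen 14 (rule 146): 1011111110110
Gen 15 (rule 149): 1001111100001
Gen 16 (rule 193): 0000111101100

Answer: none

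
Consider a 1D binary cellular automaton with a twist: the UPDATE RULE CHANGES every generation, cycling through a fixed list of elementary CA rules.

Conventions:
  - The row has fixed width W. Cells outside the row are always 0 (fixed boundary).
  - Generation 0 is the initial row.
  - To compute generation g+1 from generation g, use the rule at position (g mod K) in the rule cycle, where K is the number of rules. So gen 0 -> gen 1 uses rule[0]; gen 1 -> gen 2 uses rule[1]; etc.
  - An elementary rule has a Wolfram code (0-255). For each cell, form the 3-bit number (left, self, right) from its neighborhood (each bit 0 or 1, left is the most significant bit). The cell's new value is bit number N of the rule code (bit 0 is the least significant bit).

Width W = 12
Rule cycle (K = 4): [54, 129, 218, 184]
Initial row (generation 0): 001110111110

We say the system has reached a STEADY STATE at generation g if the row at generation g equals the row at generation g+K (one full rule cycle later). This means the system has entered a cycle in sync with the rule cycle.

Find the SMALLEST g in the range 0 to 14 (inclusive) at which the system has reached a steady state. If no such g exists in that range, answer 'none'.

Answer: 12

Derivation:
Gen 0: 001110111110
Gen 1 (rule 54): 010001000001
Gen 2 (rule 129): 000100011100
Gen 3 (rule 218): 001010111110
Gen 4 (rule 184): 000101111101
Gen 5 (rule 54): 001110000011
Gen 6 (rule 129): 100100111000
Gen 7 (rule 218): 011011111100
Gen 8 (rule 184): 010111111010
Gen 9 (rule 54): 111000000111
Gen 10 (rule 129): 010011110010
Gen 11 (rule 218): 101111111101
Gen 12 (rule 184): 011111111010
Gen 13 (rule 54): 100000000111
Gen 14 (rule 129): 001111110010
Gen 15 (rule 218): 011111111101
Gen 16 (rule 184): 011111111010
Gen 17 (rule 54): 100000000111
Gen 18 (rule 129): 001111110010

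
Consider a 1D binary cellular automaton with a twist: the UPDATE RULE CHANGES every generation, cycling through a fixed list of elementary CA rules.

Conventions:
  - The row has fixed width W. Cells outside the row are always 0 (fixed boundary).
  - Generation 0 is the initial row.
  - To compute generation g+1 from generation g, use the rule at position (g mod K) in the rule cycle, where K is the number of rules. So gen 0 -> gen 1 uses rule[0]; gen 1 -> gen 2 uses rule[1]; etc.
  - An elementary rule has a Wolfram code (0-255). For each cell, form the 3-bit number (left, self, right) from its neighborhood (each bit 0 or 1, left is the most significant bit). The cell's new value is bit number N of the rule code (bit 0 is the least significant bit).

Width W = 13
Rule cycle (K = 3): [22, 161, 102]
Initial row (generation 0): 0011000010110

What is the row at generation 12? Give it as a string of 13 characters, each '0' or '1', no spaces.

Gen 0: 0011000010110
Gen 1 (rule 22): 0100100110001
Gen 2 (rule 161): 0000000000100
Gen 3 (rule 102): 0000000001100
Gen 4 (rule 22): 0000000010010
Gen 5 (rule 161): 1111111000000
Gen 6 (rule 102): 0000001000000
Gen 7 (rule 22): 0000011100000
Gen 8 (rule 161): 1111001001111
Gen 9 (rule 102): 0001011010001
Gen 10 (rule 22): 0011000011011
Gen 11 (rule 161): 1000011000100
Gen 12 (rule 102): 1000101001100

Answer: 1000101001100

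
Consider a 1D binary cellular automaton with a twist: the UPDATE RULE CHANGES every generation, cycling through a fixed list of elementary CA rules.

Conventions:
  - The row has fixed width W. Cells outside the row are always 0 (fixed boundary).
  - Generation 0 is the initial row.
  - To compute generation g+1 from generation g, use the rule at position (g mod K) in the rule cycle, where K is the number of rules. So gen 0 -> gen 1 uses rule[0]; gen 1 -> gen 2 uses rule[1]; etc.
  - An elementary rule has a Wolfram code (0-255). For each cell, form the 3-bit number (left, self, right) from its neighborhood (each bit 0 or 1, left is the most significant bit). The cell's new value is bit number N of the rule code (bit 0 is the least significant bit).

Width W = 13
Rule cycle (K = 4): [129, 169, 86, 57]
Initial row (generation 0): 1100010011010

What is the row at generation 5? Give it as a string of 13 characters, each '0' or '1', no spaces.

Gen 0: 1100010011010
Gen 1 (rule 129): 0001000000000
Gen 2 (rule 169): 1100011111111
Gen 3 (rule 86): 0110100000001
Gen 4 (rule 57): 0101011111100
Gen 5 (rule 129): 0000001111001

Answer: 0000001111001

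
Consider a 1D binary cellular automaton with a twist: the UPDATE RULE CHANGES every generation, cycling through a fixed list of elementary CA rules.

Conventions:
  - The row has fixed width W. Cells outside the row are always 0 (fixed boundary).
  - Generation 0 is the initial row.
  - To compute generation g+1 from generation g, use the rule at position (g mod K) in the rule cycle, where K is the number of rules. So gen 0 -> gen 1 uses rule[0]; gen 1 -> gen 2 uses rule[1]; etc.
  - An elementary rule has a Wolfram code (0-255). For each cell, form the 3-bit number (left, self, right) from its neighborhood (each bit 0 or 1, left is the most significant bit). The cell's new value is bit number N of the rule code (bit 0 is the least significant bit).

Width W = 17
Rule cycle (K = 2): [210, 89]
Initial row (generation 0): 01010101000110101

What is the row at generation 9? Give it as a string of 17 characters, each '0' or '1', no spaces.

Answer: 01100000101001001

Derivation:
Gen 0: 01010101000110101
Gen 1 (rule 210): 10000000101010000
Gen 2 (rule 89): 01111110000001111
Gen 3 (rule 210): 10111111000010111
Gen 4 (rule 89): 00100001111000101
Gen 5 (rule 210): 01010010111101000
Gen 6 (rule 89): 00001000100100111
Gen 7 (rule 210): 00010101011011011
Gen 8 (rule 89): 11000000011011011
Gen 9 (rule 210): 01100000101001001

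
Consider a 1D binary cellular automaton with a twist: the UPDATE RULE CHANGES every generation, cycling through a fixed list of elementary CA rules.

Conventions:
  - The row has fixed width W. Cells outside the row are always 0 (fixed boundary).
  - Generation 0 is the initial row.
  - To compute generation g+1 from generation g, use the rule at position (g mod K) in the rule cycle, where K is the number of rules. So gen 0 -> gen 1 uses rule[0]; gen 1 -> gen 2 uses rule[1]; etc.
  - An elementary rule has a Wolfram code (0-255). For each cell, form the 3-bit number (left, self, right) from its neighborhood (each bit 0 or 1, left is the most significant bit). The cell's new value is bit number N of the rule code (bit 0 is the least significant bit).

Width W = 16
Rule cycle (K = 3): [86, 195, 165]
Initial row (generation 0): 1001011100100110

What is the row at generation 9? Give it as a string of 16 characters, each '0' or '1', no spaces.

Gen 0: 1001011100100110
Gen 1 (rule 86): 1111000111111011
Gen 2 (rule 195): 0111011011111001
Gen 3 (rule 165): 0010100101110001
Gen 4 (rule 86): 0110111100011011
Gen 5 (rule 195): 1010011101101001
Gen 6 (rule 165): 1110001010011001
Gen 7 (rule 86): 0011011011101111
Gen 8 (rule 195): 1101001001100111
Gen 9 (rule 165): 0011001000000010

Answer: 0011001000000010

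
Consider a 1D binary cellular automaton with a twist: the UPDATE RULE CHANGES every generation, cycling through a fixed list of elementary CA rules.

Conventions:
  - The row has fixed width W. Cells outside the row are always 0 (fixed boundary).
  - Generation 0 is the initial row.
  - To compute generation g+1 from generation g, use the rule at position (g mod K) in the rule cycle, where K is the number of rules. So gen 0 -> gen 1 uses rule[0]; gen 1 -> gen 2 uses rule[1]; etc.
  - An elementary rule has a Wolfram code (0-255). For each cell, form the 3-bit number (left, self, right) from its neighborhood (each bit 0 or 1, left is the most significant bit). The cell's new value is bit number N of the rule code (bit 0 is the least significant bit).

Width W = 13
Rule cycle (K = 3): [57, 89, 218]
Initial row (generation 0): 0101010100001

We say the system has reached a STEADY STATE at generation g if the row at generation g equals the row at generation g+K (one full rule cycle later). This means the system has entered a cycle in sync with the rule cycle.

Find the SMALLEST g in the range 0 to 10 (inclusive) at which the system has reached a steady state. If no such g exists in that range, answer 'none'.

Answer: 9

Derivation:
Gen 0: 0101010100001
Gen 1 (rule 57): 0010101011100
Gen 2 (rule 89): 1000000010111
Gen 3 (rule 218): 0100000100111
Gen 4 (rule 57): 0011110010100
Gen 5 (rule 89): 1010011000011
Gen 6 (rule 218): 0001111100111
Gen 7 (rule 57): 1101000010100
Gen 8 (rule 89): 1100111000011
Gen 9 (rule 218): 1111111100111
Gen 10 (rule 57): 1000000010100
Gen 11 (rule 89): 0111111000011
Gen 12 (rule 218): 1111111100111
Gen 13 (rule 57): 1000000010100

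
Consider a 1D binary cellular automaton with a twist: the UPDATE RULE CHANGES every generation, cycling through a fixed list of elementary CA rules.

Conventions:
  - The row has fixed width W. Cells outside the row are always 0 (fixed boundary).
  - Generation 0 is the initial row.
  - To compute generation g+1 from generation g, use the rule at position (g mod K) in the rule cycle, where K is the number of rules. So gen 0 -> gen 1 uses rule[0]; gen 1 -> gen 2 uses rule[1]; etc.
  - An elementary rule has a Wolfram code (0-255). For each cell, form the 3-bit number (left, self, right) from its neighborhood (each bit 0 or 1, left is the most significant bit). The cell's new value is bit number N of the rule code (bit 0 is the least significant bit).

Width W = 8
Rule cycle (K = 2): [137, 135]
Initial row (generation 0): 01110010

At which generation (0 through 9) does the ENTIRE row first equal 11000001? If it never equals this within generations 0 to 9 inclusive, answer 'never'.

Gen 0: 01110010
Gen 1 (rule 137): 01100000
Gen 2 (rule 135): 10001111
Gen 3 (rule 137): 00101110
Gen 4 (rule 135): 11100100
Gen 5 (rule 137): 11000001
Gen 6 (rule 135): 00011111
Gen 7 (rule 137): 11011110
Gen 8 (rule 135): 00001100
Gen 9 (rule 137): 11101001

Answer: 5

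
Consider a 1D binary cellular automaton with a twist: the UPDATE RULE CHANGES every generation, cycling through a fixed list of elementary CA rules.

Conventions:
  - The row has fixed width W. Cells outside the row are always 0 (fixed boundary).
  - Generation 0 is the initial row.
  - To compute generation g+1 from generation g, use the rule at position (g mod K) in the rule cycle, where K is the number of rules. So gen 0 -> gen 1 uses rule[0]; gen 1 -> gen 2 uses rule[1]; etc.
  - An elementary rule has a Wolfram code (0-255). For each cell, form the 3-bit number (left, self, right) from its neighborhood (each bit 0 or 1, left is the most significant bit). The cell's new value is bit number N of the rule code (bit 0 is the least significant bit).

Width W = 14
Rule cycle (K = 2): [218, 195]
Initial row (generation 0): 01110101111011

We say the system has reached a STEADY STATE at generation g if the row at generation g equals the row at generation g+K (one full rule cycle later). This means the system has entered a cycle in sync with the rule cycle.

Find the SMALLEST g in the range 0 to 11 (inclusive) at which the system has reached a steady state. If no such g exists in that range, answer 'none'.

Answer: 7

Derivation:
Gen 0: 01110101111011
Gen 1 (rule 218): 11110001111011
Gen 2 (rule 195): 01110110111001
Gen 3 (rule 218): 11110110111110
Gen 4 (rule 195): 01110010011110
Gen 5 (rule 218): 11111101111111
Gen 6 (rule 195): 01111100111111
Gen 7 (rule 218): 11111111111111
Gen 8 (rule 195): 01111111111111
Gen 9 (rule 218): 11111111111111
Gen 10 (rule 195): 01111111111111
Gen 11 (rule 218): 11111111111111
Gen 12 (rule 195): 01111111111111
Gen 13 (rule 218): 11111111111111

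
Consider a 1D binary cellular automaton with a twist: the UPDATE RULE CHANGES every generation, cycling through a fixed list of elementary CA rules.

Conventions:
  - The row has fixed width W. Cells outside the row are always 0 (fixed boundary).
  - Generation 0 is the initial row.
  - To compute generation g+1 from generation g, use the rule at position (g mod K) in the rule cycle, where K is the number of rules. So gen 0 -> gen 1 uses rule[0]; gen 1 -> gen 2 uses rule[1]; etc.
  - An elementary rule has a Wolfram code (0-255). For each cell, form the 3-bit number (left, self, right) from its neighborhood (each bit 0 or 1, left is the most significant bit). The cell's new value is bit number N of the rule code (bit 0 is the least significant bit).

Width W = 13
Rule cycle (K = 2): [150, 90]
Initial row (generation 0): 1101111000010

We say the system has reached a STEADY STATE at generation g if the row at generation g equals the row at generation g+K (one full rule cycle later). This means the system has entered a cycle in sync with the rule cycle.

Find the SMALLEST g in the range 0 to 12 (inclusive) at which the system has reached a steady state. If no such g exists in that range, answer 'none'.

Answer: none

Derivation:
Gen 0: 1101111000010
Gen 1 (rule 150): 0000110100111
Gen 2 (rule 90): 0001110011101
Gen 3 (rule 150): 0010101101001
Gen 4 (rule 90): 0100001100110
Gen 5 (rule 150): 1110010011001
Gen 6 (rule 90): 1011101111110
Gen 7 (rule 150): 1001000111101
Gen 8 (rule 90): 0110101100100
Gen 9 (rule 150): 1000100011110
Gen 10 (rule 90): 0101010110011
Gen 11 (rule 150): 1101010001100
Gen 12 (rule 90): 1100001011110
Gen 13 (rule 150): 0010011001101
Gen 14 (rule 90): 0101111111100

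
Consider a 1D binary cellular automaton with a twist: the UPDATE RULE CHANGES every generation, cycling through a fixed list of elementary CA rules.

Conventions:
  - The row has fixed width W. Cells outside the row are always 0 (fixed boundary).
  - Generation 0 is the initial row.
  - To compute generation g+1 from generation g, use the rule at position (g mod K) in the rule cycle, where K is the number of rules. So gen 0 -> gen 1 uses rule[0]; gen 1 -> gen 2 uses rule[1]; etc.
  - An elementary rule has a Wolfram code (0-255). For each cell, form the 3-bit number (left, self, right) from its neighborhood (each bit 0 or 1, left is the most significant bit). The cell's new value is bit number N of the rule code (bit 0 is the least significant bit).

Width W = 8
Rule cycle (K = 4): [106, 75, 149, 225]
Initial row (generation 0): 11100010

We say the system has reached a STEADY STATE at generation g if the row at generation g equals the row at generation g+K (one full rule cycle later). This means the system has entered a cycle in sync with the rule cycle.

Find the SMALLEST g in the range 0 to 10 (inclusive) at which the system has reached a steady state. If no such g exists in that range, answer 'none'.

Gen 0: 11100010
Gen 1 (rule 106): 10100100
Gen 2 (rule 75): 00001001
Gen 3 (rule 149): 11101101
Gen 4 (rule 225): 01110110
Gen 5 (rule 106): 11011110
Gen 6 (rule 75): 11010010
Gen 7 (rule 149): 00011011
Gen 8 (rule 225): 11001101
Gen 9 (rule 106): 11011110
Gen 10 (rule 75): 11010010
Gen 11 (rule 149): 00011011
Gen 12 (rule 225): 11001101
Gen 13 (rule 106): 11011110
Gen 14 (rule 75): 11010010

Answer: 5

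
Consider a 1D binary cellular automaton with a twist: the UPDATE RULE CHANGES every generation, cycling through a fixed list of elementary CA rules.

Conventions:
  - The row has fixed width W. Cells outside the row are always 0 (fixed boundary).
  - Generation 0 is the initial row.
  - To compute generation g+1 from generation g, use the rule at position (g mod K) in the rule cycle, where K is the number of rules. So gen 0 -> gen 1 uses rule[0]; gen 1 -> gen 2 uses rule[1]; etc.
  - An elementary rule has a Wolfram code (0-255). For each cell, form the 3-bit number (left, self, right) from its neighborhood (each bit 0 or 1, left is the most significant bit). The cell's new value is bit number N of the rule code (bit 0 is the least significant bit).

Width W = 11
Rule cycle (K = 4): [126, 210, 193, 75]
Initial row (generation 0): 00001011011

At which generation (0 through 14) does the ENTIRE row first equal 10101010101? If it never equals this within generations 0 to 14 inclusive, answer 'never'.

Answer: never

Derivation:
Gen 0: 00001011011
Gen 1 (rule 126): 00011111111
Gen 2 (rule 210): 00101111111
Gen 3 (rule 193): 10000111111
Gen 4 (rule 75): 00111100001
Gen 5 (rule 126): 01100110011
Gen 6 (rule 210): 10111011101
Gen 7 (rule 193): 00011001100
Gen 8 (rule 75): 11111011101
Gen 9 (rule 126): 10001110111
Gen 10 (rule 210): 01010110011
Gen 11 (rule 193): 00000010001
Gen 12 (rule 75): 11111100110
Gen 13 (rule 126): 10000111111
Gen 14 (rule 210): 01001011111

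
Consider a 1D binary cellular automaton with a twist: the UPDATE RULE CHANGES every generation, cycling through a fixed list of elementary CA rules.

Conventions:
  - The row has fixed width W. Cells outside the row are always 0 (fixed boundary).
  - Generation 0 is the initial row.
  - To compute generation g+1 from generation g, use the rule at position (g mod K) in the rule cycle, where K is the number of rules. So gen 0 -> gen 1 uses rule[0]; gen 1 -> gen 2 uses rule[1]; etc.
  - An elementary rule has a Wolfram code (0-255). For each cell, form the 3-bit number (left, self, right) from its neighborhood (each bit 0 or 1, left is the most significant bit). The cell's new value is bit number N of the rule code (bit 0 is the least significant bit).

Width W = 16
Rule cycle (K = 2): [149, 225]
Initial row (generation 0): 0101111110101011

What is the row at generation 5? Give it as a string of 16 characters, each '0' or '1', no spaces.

Gen 0: 0101111110101011
Gen 1 (rule 149): 0100111100101000
Gen 2 (rule 225): 0000011100010011
Gen 3 (rule 149): 1111001011011000
Gen 4 (rule 225): 0111000101101011
Gen 5 (rule 149): 0010110100001000

Answer: 0010110100001000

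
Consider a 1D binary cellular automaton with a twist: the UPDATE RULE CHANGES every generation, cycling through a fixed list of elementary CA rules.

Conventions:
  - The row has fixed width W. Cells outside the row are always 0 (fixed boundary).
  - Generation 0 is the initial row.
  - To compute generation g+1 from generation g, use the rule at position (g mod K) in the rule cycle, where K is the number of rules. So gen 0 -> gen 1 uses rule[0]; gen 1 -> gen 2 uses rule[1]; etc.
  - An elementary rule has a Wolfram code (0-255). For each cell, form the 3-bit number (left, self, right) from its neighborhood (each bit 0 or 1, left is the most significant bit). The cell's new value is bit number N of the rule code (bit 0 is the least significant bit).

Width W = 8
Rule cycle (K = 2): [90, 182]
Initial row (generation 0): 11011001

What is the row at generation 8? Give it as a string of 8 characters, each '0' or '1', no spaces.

Gen 0: 11011001
Gen 1 (rule 90): 11011110
Gen 2 (rule 182): 00101101
Gen 3 (rule 90): 01001100
Gen 4 (rule 182): 11110010
Gen 5 (rule 90): 10011101
Gen 6 (rule 182): 11101011
Gen 7 (rule 90): 10100011
Gen 8 (rule 182): 11110100

Answer: 11110100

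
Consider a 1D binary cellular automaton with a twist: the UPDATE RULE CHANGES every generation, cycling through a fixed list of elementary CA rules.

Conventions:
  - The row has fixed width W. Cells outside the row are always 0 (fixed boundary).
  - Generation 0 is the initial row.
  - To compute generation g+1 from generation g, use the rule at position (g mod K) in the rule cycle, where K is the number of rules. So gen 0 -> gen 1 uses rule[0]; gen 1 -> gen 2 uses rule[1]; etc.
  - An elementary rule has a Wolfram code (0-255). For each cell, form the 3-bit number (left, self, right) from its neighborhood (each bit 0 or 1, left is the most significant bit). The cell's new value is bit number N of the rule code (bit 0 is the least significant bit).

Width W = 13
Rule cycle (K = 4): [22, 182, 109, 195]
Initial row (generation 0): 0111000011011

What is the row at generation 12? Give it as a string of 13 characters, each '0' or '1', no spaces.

Gen 0: 0111000011011
Gen 1 (rule 22): 1000100100000
Gen 2 (rule 182): 1101111110000
Gen 3 (rule 109): 1111000010111
Gen 4 (rule 195): 0111011100011
Gen 5 (rule 22): 1000000010100
Gen 6 (rule 182): 1100000111110
Gen 7 (rule 109): 1101110100010
Gen 8 (rule 195): 0100110001100
Gen 9 (rule 22): 1111001010010
Gen 10 (rule 182): 0110111111111
Gen 11 (rule 109): 0111100000001
Gen 12 (rule 195): 1011101111110

Answer: 1011101111110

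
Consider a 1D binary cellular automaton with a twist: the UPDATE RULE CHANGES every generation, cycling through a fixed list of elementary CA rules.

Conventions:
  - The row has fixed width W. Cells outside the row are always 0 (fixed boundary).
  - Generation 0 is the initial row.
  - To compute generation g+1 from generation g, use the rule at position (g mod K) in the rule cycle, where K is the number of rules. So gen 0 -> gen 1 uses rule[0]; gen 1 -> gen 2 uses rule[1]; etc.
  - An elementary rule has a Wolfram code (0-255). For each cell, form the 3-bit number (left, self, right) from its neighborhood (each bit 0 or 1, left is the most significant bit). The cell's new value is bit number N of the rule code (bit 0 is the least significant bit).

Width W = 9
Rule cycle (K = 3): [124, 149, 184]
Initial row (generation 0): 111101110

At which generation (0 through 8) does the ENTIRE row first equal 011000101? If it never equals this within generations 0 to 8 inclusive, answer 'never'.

Answer: never

Derivation:
Gen 0: 111101110
Gen 1 (rule 124): 100111011
Gen 2 (rule 149): 110010000
Gen 3 (rule 184): 101001000
Gen 4 (rule 124): 111101100
Gen 5 (rule 149): 011000011
Gen 6 (rule 184): 010100010
Gen 7 (rule 124): 011110011
Gen 8 (rule 149): 001101000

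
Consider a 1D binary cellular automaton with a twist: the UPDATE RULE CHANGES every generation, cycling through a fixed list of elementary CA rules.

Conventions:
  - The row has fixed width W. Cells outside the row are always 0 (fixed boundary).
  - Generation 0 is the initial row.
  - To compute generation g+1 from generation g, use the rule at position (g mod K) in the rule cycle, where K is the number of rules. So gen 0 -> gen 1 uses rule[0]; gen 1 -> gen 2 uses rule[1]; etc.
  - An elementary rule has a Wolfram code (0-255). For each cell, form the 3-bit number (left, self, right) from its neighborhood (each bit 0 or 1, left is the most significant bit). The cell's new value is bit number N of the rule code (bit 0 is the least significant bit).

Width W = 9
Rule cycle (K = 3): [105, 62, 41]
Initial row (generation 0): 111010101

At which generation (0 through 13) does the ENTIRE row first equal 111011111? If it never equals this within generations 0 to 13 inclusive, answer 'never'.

Gen 0: 111010101
Gen 1 (rule 105): 101101010
Gen 2 (rule 62): 111011111
Gen 3 (rule 41): 100110000
Gen 4 (rule 105): 000110111
Gen 5 (rule 62): 001101100
Gen 6 (rule 41): 101011001
Gen 7 (rule 105): 010111000
Gen 8 (rule 62): 111100100
Gen 9 (rule 41): 100000001
Gen 10 (rule 105): 001111100
Gen 11 (rule 62): 011000010
Gen 12 (rule 41): 010011000
Gen 13 (rule 105): 000011011

Answer: 2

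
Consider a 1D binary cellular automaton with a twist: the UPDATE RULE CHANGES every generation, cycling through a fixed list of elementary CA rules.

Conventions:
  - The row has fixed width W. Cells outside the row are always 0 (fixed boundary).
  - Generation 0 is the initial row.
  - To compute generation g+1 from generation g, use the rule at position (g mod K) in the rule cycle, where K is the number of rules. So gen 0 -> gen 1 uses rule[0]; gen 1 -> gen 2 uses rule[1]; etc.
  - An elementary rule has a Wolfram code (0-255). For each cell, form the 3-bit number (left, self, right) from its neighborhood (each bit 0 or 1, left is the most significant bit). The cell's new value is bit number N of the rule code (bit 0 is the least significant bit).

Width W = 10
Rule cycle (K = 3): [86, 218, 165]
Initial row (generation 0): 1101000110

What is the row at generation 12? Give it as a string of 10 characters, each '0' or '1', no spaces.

Gen 0: 1101000110
Gen 1 (rule 86): 0101101011
Gen 2 (rule 218): 1001100011
Gen 3 (rule 165): 1000001000
Gen 4 (rule 86): 1100011100
Gen 5 (rule 218): 1110111110
Gen 6 (rule 165): 0101011100
Gen 7 (rule 86): 1101000110
Gen 8 (rule 218): 1100101111
Gen 9 (rule 165): 0000110110
Gen 10 (rule 86): 0001010011
Gen 11 (rule 218): 0010001111
Gen 12 (rule 165): 1010100110

Answer: 1010100110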